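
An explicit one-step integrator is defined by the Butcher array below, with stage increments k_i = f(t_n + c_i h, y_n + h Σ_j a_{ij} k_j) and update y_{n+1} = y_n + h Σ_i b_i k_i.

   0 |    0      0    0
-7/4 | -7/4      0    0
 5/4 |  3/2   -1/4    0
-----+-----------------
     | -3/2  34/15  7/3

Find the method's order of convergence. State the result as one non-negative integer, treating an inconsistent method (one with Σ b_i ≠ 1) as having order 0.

0

b = (-3/2, 34/15, 7/3)
c = (0, -7/4, 5/4)
Ac = (0, 0, 7/16)
Σ b_i: (-3/2)·1 + 34/15·1 + 7/3·1 = 31/10 ≠ 1 ⇒ order 0.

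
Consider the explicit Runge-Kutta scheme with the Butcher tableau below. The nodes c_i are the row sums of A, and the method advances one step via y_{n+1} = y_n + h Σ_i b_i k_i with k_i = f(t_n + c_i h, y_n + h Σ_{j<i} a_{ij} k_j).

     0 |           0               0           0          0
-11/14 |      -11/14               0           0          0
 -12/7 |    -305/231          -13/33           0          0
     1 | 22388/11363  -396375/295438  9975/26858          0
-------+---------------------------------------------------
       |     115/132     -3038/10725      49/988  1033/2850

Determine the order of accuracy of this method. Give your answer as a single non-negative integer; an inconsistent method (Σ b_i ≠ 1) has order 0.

4

b = (115/132, -3038/10725, 49/988, 1033/2850)
c = (0, -11/14, -12/7, 1)
Ac = (0, 0, 13/42, 1725/4132)
Σ b_i: 115/132·1 + (-3038/10725)·1 + 49/988·1 + 1033/2850·1 = 1 ✓
b·c: (-3038/10725)·(-11/14) + 49/988·(-12/7) + 1033/2850·1 = 1/2 ✓
b·c²: (-3038/10725)·121/196 + 49/988·144/49 + 1033/2850·1 = 1/3 ✓
b·Ac: 49/988·13/42 + 1033/2850·1725/4132 = 1/6 ✓
b·c³: (-3038/10725)·(-1331/2744) + 49/988·(-1728/343) + 1033/2850·1 = 1/4 ✓
b·(c∘Ac): 49/988·(-26/49) + 1033/2850·1725/4132 = 1/8 ✓
b·Ac²: 49/988·(-143/588) + 1033/2850·2175/8264 = 1/12 ✓
b·A²c: 1033/2850·475/4132 = 1/24 ✓; 4 stages ⇒ order 4.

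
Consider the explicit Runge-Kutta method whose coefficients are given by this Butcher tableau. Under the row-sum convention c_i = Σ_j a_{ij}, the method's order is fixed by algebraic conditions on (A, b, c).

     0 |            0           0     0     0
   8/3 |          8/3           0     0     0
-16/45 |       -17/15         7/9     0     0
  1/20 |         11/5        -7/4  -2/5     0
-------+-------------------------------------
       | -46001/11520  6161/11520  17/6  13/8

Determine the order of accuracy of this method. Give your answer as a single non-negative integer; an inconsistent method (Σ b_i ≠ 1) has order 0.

b = (-46001/11520, 6161/11520, 17/6, 13/8)
c = (0, 8/3, -16/45, 1/20)
Ac = (0, 0, 56/27, -1018/225)
Σ b_i: (-46001/11520)·1 + 6161/11520·1 + 17/6·1 + 13/8·1 = 1 ✓
b·c: 6161/11520·8/3 + 17/6·(-16/45) + 13/8·1/20 = 1/2 ✓
b·c²: 6161/11520·64/9 + 17/6·256/2025 + 13/8·1/400 = 3238967/777600 ≠ 1/3 ⇒ order 2.
b·Ac: 17/6·56/27 + 13/8·(-1018/225) = -11953/8100 ≠ 1/6

2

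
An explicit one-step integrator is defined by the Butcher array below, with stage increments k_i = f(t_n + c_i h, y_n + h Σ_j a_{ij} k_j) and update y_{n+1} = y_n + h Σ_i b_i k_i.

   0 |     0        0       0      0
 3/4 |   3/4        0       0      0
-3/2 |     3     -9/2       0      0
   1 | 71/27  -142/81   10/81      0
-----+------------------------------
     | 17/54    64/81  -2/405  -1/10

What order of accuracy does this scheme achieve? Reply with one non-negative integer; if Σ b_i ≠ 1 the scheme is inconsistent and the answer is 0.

b = (17/54, 64/81, -2/405, -1/10)
c = (0, 3/4, -3/2, 1)
Ac = (0, 0, -27/8, -3/2)
Σ b_i: 17/54·1 + 64/81·1 + (-2/405)·1 + (-1/10)·1 = 1 ✓
b·c: 64/81·3/4 + (-2/405)·(-3/2) + (-1/10)·1 = 1/2 ✓
b·c²: 64/81·9/16 + (-2/405)·9/4 + (-1/10)·1 = 1/3 ✓
b·Ac: (-2/405)·(-27/8) + (-1/10)·(-3/2) = 1/6 ✓
b·c³: 64/81·27/64 + (-2/405)·(-27/8) + (-1/10)·1 = 1/4 ✓
b·(c∘Ac): (-2/405)·81/16 + (-1/10)·(-3/2) = 1/8 ✓
b·Ac²: (-2/405)·(-81/32) + (-1/10)·(-17/24) = 1/12 ✓
b·A²c: (-1/10)·(-5/12) = 1/24 ✓; 4 stages ⇒ order 4.

4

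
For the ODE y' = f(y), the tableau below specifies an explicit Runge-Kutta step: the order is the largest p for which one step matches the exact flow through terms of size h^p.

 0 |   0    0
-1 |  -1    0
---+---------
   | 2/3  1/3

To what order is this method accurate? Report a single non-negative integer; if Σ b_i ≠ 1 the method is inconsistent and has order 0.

1

b = (2/3, 1/3)
c = (0, -1)
Σ b_i: 2/3·1 + 1/3·1 = 1 ✓
b·c: 1/3·(-1) = -1/3 ≠ 1/2 ⇒ order 1.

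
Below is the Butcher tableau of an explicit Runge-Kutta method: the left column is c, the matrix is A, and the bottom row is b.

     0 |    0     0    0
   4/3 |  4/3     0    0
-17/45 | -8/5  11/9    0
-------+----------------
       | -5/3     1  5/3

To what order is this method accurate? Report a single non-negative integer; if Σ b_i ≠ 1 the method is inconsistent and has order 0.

b = (-5/3, 1, 5/3)
c = (0, 4/3, -17/45)
Ac = (0, 0, 44/27)
Σ b_i: (-5/3)·1 + 1·1 + 5/3·1 = 1 ✓
b·c: 1·4/3 + 5/3·(-17/45) = 19/27 ≠ 1/2 ⇒ order 1.

1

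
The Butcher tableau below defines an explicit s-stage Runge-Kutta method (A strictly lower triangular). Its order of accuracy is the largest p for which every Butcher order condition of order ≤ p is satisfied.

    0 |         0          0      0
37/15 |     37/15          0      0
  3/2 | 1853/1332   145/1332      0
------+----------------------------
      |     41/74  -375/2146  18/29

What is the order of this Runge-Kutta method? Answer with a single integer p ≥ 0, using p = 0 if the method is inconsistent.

3

b = (41/74, -375/2146, 18/29)
c = (0, 37/15, 3/2)
Ac = (0, 0, 29/108)
Σ b_i: 41/74·1 + (-375/2146)·1 + 18/29·1 = 1 ✓
b·c: (-375/2146)·37/15 + 18/29·3/2 = 1/2 ✓
b·c²: (-375/2146)·1369/225 + 18/29·9/4 = 1/3 ✓
b·Ac: 18/29·29/108 = 1/6 ✓; 3 stages ⇒ order 3.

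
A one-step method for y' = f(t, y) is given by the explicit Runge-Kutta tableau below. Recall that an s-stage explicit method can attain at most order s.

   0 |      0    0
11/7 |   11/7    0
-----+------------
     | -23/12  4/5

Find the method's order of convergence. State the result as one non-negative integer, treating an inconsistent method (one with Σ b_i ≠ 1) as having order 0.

0

b = (-23/12, 4/5)
c = (0, 11/7)
Σ b_i: (-23/12)·1 + 4/5·1 = -67/60 ≠ 1 ⇒ order 0.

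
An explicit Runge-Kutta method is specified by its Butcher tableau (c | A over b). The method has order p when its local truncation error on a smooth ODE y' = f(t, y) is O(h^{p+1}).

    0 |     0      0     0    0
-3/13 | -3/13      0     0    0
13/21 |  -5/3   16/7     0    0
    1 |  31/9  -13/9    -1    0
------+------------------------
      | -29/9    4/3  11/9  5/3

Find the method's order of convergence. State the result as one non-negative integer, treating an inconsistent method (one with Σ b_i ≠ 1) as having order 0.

1

b = (-29/9, 4/3, 11/9, 5/3)
c = (0, -3/13, 13/21, 1)
Ac = (0, 0, -48/91, -2/7)
Σ b_i: (-29/9)·1 + 4/3·1 + 11/9·1 + 5/3·1 = 1 ✓
b·c: 4/3·(-3/13) + 11/9·13/21 + 5/3·1 = 5198/2457 ≠ 1/2 ⇒ order 1.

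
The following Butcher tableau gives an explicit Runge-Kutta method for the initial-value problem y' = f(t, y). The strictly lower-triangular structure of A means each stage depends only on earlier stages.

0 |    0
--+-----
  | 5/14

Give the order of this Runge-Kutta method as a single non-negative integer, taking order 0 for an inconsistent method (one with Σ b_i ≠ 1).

0

b = (5/14)
c = (0)
Σ b_i: 5/14·1 = 5/14 ≠ 1 ⇒ order 0.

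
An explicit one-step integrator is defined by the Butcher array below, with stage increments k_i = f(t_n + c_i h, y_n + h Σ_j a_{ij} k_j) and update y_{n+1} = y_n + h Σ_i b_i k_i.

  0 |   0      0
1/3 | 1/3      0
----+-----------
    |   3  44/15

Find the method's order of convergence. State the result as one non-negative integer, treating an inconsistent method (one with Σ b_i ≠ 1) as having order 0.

0

b = (3, 44/15)
c = (0, 1/3)
Σ b_i: 3·1 + 44/15·1 = 89/15 ≠ 1 ⇒ order 0.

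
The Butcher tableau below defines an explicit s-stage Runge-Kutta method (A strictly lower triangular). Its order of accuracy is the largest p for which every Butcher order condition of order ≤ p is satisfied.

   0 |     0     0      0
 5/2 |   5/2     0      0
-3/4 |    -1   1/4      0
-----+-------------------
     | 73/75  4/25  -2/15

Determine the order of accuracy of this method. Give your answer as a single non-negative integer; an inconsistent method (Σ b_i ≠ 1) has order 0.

2

b = (73/75, 4/25, -2/15)
c = (0, 5/2, -3/4)
Ac = (0, 0, 5/8)
Σ b_i: 73/75·1 + 4/25·1 + (-2/15)·1 = 1 ✓
b·c: 4/25·5/2 + (-2/15)·(-3/4) = 1/2 ✓
b·c²: 4/25·25/4 + (-2/15)·9/16 = 37/40 ≠ 1/3 ⇒ order 2.
b·Ac: (-2/15)·5/8 = -1/12 ≠ 1/6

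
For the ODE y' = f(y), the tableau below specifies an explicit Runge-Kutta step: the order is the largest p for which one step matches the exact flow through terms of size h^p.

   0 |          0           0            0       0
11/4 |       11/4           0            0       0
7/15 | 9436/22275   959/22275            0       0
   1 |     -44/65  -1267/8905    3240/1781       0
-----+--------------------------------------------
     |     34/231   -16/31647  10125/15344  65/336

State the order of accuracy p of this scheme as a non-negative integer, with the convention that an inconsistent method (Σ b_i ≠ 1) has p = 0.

b = (34/231, -16/31647, 10125/15344, 65/336)
c = (0, 11/4, 7/15, 1)
Ac = (0, 0, 959/8100, 119/260)
Σ b_i: 34/231·1 + (-16/31647)·1 + 10125/15344·1 + 65/336·1 = 1 ✓
b·c: (-16/31647)·11/4 + 10125/15344·7/15 + 65/336·1 = 1/2 ✓
b·c²: (-16/31647)·121/16 + 10125/15344·49/225 + 65/336·1 = 1/3 ✓
b·Ac: 10125/15344·959/8100 + 65/336·119/260 = 1/6 ✓
b·c³: (-16/31647)·1331/64 + 10125/15344·343/3375 + 65/336·1 = 1/4 ✓
b·(c∘Ac): 10125/15344·6713/121500 + 65/336·119/260 = 1/8 ✓
b·Ac²: 10125/15344·10549/32400 + 65/336·(-707/1040) = 1/12 ✓
b·A²c: 65/336·14/65 = 1/24 ✓; 4 stages ⇒ order 4.

4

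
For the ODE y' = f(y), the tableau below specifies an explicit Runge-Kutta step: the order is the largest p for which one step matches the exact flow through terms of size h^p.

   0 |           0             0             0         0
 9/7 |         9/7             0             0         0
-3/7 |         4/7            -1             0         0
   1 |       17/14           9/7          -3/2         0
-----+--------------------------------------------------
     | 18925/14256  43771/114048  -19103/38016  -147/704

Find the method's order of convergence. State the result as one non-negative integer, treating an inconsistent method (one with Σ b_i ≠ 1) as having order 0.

3

b = (18925/14256, 43771/114048, -19103/38016, -147/704)
c = (0, 9/7, -3/7, 1)
Ac = (0, 0, -9/7, 225/98)
Σ b_i: 18925/14256·1 + 43771/114048·1 + (-19103/38016)·1 + (-147/704)·1 = 1 ✓
b·c: 43771/114048·9/7 + (-19103/38016)·(-3/7) + (-147/704)·1 = 1/2 ✓
b·c²: 43771/114048·81/49 + (-19103/38016)·9/49 + (-147/704)·1 = 1/3 ✓
b·Ac: (-19103/38016)·(-9/7) + (-147/704)·225/98 = 1/6 ✓
b·c³: 43771/114048·729/343 + (-19103/38016)·(-27/343) + (-147/704)·1 = 5575/8624 ≠ 1/4 ⇒ order 3.
b·(c∘Ac): (-19103/38016)·27/49 + (-147/704)·225/98 = -3727/4928 ≠ 1/8
b·Ac²: (-19103/38016)·(-81/49) + (-147/704)·1269/686 = 1095/2464 ≠ 1/12
b·A²c: (-147/704)·27/14 = -567/1408 ≠ 1/24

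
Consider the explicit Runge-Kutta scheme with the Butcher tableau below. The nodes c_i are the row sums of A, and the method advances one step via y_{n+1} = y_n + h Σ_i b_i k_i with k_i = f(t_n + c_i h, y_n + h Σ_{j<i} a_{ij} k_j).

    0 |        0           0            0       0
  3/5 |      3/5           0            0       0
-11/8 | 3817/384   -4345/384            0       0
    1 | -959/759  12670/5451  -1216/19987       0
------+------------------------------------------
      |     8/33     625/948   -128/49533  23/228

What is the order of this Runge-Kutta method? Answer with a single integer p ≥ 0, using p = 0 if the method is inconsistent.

b = (8/33, 625/948, -128/49533, 23/228)
c = (0, 3/5, -11/8, 1)
Ac = (0, 0, -869/128, 34/23)
Σ b_i: 8/33·1 + 625/948·1 + (-128/49533)·1 + 23/228·1 = 1 ✓
b·c: 625/948·3/5 + (-128/49533)·(-11/8) + 23/228·1 = 1/2 ✓
b·c²: 625/948·9/25 + (-128/49533)·121/64 + 23/228·1 = 1/3 ✓
b·Ac: (-128/49533)·(-869/128) + 23/228·34/23 = 1/6 ✓
b·c³: 625/948·27/125 + (-128/49533)·(-1331/512) + 23/228·1 = 1/4 ✓
b·(c∘Ac): (-128/49533)·9559/1024 + 23/228·34/23 = 1/8 ✓
b·Ac²: (-128/49533)·(-2607/640) + 23/228·83/115 = 1/12 ✓
b·A²c: 23/228·19/46 = 1/24 ✓; 4 stages ⇒ order 4.

4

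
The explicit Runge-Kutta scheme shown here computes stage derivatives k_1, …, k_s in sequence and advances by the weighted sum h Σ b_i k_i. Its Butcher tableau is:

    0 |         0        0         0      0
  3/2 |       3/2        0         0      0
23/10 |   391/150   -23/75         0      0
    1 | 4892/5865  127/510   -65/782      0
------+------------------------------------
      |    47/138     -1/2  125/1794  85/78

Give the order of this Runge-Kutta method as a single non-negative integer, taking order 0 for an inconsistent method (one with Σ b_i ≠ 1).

4

b = (47/138, -1/2, 125/1794, 85/78)
c = (0, 3/2, 23/10, 1)
Ac = (0, 0, -23/50, 31/170)
Σ b_i: 47/138·1 + (-1/2)·1 + 125/1794·1 + 85/78·1 = 1 ✓
b·c: (-1/2)·3/2 + 125/1794·23/10 + 85/78·1 = 1/2 ✓
b·c²: (-1/2)·9/4 + 125/1794·529/100 + 85/78·1 = 1/3 ✓
b·Ac: 125/1794·(-23/50) + 85/78·31/170 = 1/6 ✓
b·c³: (-1/2)·27/8 + 125/1794·12167/1000 + 85/78·1 = 1/4 ✓
b·(c∘Ac): 125/1794·(-529/500) + 85/78·31/170 = 1/8 ✓
b·Ac²: 125/1794·(-69/100) + 85/78·41/340 = 1/12 ✓
b·A²c: 85/78·13/340 = 1/24 ✓; 4 stages ⇒ order 4.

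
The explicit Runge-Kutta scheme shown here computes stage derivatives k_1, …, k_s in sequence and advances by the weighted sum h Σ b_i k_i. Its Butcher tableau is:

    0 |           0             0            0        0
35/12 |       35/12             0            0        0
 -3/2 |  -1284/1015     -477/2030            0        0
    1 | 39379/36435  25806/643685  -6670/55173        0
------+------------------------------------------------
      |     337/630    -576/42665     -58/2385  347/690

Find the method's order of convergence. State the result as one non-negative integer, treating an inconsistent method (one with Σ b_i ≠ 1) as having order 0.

b = (337/630, -576/42665, -58/2385, 347/690)
c = (0, 35/12, -3/2, 1)
Ac = (0, 0, -159/232, 207/694)
Σ b_i: 337/630·1 + (-576/42665)·1 + (-58/2385)·1 + 347/690·1 = 1 ✓
b·c: (-576/42665)·35/12 + (-58/2385)·(-3/2) + 347/690·1 = 1/2 ✓
b·c²: (-576/42665)·1225/144 + (-58/2385)·9/4 + 347/690·1 = 1/3 ✓
b·Ac: (-58/2385)·(-159/232) + 347/690·207/694 = 1/6 ✓
b·c³: (-576/42665)·42875/1728 + (-58/2385)·(-27/8) + 347/690·1 = 1/4 ✓
b·(c∘Ac): (-58/2385)·477/464 + 347/690·207/694 = 1/8 ✓
b·Ac²: (-58/2385)·(-1855/928) + 347/690·575/8328 = 1/12 ✓
b·A²c: 347/690·115/1388 = 1/24 ✓; 4 stages ⇒ order 4.

4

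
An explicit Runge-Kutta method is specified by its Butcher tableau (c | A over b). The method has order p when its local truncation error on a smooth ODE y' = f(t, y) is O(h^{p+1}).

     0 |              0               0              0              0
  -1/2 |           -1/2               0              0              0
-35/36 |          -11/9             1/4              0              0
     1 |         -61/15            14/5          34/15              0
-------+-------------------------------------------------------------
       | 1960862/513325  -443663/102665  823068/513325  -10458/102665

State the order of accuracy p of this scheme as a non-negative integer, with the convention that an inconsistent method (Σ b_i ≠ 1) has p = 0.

b = (1960862/513325, -443663/102665, 823068/513325, -10458/102665)
c = (0, -1/2, -35/36, 1)
Ac = (0, 0, -1/8, -973/270)
Σ b_i: 1960862/513325·1 + (-443663/102665)·1 + 823068/513325·1 + (-10458/102665)·1 = 1 ✓
b·c: (-443663/102665)·(-1/2) + 823068/513325·(-35/36) + (-10458/102665)·1 = 1/2 ✓
b·c²: (-443663/102665)·1/4 + 823068/513325·1225/1296 + (-10458/102665)·1 = 1/3 ✓
b·Ac: 823068/513325·(-1/8) + (-10458/102665)·(-973/270) = 1/6 ✓
b·c³: (-443663/102665)·(-1/8) + 823068/513325·(-42875/46656) + (-10458/102665)·1 = -45910129/44351280 ≠ 1/4 ⇒ order 3.
b·(c∘Ac): 823068/513325·35/288 + (-10458/102665)·(-973/270) = 6923119/12319800 ≠ 1/8
b·Ac²: 823068/513325·1/16 + (-10458/102665)·27629/9720 = -524837/2771955 ≠ 1/12
b·A²c: (-10458/102665)·(-17/60) = 29631/1026650 ≠ 1/24

3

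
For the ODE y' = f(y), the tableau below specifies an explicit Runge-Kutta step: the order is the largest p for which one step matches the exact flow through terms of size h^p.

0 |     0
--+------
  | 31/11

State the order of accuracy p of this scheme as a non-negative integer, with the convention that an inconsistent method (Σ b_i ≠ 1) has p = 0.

b = (31/11)
c = (0)
Σ b_i: 31/11·1 = 31/11 ≠ 1 ⇒ order 0.

0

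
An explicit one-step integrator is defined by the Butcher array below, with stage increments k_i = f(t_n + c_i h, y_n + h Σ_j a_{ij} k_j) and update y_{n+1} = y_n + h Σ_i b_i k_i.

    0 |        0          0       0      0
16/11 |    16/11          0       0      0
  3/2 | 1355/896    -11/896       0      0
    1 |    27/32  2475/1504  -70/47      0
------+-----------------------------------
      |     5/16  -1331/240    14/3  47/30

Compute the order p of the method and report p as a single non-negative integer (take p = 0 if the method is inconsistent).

4

b = (5/16, -1331/240, 14/3, 47/30)
c = (0, 16/11, 3/2, 1)
Ac = (0, 0, -1/56, 15/94)
Σ b_i: 5/16·1 + (-1331/240)·1 + 14/3·1 + 47/30·1 = 1 ✓
b·c: (-1331/240)·16/11 + 14/3·3/2 + 47/30·1 = 1/2 ✓
b·c²: (-1331/240)·256/121 + 14/3·9/4 + 47/30·1 = 1/3 ✓
b·Ac: 14/3·(-1/56) + 47/30·15/94 = 1/6 ✓
b·c³: (-1331/240)·4096/1331 + 14/3·27/8 + 47/30·1 = 1/4 ✓
b·(c∘Ac): 14/3·(-3/112) + 47/30·15/94 = 1/8 ✓
b·Ac²: 14/3·(-2/77) + 47/30·135/1034 = 1/12 ✓
b·A²c: 47/30·5/188 = 1/24 ✓; 4 stages ⇒ order 4.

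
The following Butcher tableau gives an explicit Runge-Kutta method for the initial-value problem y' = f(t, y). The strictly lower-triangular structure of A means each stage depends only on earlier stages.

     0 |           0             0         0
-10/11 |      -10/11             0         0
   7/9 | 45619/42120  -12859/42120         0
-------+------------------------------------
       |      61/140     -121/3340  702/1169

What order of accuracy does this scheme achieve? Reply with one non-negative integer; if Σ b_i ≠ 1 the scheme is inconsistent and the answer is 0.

3

b = (61/140, -121/3340, 702/1169)
c = (0, -10/11, 7/9)
Ac = (0, 0, 1169/4212)
Σ b_i: 61/140·1 + (-121/3340)·1 + 702/1169·1 = 1 ✓
b·c: (-121/3340)·(-10/11) + 702/1169·7/9 = 1/2 ✓
b·c²: (-121/3340)·100/121 + 702/1169·49/81 = 1/3 ✓
b·Ac: 702/1169·1169/4212 = 1/6 ✓; 3 stages ⇒ order 3.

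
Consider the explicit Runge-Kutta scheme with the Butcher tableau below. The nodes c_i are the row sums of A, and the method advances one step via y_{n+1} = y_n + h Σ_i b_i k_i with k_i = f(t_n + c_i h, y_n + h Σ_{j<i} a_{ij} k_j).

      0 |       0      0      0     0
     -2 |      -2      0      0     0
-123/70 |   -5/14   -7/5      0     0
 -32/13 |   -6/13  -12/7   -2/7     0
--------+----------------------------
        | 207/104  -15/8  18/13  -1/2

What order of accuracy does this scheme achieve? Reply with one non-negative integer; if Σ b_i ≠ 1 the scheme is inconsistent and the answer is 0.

b = (207/104, -15/8, 18/13, -1/2)
c = (0, -2, -123/70, -32/13)
Ac = (0, 0, 14/5, 963/245)
Σ b_i: 207/104·1 + (-15/8)·1 + 18/13·1 + (-1/2)·1 = 1 ✓
b·c: (-15/8)·(-2) + 18/13·(-123/70) + (-1/2)·(-32/13) = 4637/1820 ≠ 1/2 ⇒ order 1.

1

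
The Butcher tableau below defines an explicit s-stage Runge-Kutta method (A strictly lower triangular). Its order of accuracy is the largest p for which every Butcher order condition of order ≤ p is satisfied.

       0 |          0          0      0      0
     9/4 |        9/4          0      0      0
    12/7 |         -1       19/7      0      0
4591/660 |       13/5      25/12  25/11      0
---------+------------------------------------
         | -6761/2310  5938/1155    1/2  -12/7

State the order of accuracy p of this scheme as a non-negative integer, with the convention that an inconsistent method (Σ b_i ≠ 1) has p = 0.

b = (-6761/2310, 5938/1155, 1/2, -12/7)
c = (0, 9/4, 12/7, 4591/660)
Ac = (0, 0, 171/28, 10575/1232)
Σ b_i: (-6761/2310)·1 + 5938/1155·1 + 1/2·1 + (-12/7)·1 = 1 ✓
b·c: 5938/1155·9/4 + 1/2·12/7 + (-12/7)·4591/660 = 1/2 ✓
b·c²: 5938/1155·81/16 + 1/2·144/49 + (-12/7)·21077281/435600 = -197266469/3557400 ≠ 1/3 ⇒ order 2.
b·Ac: 1/2·171/28 + (-12/7)·10575/1232 = -50283/4312 ≠ 1/6

2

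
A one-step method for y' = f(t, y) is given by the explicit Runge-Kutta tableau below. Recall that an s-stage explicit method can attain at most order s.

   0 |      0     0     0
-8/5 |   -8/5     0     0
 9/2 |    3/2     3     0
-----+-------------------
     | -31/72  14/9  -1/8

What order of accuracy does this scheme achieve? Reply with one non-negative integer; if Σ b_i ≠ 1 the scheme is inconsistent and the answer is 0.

b = (-31/72, 14/9, -1/8)
c = (0, -8/5, 9/2)
Ac = (0, 0, -24/5)
Σ b_i: (-31/72)·1 + 14/9·1 + (-1/8)·1 = 1 ✓
b·c: 14/9·(-8/5) + (-1/8)·9/2 = -2197/720 ≠ 1/2 ⇒ order 1.

1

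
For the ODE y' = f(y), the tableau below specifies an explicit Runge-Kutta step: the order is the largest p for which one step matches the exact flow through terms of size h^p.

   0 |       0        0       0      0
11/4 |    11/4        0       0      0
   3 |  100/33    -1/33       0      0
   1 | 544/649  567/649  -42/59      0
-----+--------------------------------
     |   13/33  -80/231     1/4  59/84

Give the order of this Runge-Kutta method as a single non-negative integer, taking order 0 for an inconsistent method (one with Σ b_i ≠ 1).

4

b = (13/33, -80/231, 1/4, 59/84)
c = (0, 11/4, 3, 1)
Ac = (0, 0, -1/12, 63/236)
Σ b_i: 13/33·1 + (-80/231)·1 + 1/4·1 + 59/84·1 = 1 ✓
b·c: (-80/231)·11/4 + 1/4·3 + 59/84·1 = 1/2 ✓
b·c²: (-80/231)·121/16 + 1/4·9 + 59/84·1 = 1/3 ✓
b·Ac: 1/4·(-1/12) + 59/84·63/236 = 1/6 ✓
b·c³: (-80/231)·1331/64 + 1/4·27 + 59/84·1 = 1/4 ✓
b·(c∘Ac): 1/4·(-1/4) + 59/84·63/236 = 1/8 ✓
b·Ac²: 1/4·(-11/48) + 59/84·189/944 = 1/12 ✓
b·A²c: 59/84·7/118 = 1/24 ✓; 4 stages ⇒ order 4.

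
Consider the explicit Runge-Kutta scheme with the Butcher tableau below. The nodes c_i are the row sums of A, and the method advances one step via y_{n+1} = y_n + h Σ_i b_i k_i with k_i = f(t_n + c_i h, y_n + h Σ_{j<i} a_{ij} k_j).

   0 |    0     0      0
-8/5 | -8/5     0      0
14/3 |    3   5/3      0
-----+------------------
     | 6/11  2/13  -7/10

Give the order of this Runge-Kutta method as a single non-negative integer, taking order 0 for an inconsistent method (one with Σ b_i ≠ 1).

b = (6/11, 2/13, -7/10)
c = (0, -8/5, 14/3)
Ac = (0, 0, -8/3)
Σ b_i: 6/11·1 + 2/13·1 + (-7/10)·1 = -1/1430 ≠ 1 ⇒ order 0.

0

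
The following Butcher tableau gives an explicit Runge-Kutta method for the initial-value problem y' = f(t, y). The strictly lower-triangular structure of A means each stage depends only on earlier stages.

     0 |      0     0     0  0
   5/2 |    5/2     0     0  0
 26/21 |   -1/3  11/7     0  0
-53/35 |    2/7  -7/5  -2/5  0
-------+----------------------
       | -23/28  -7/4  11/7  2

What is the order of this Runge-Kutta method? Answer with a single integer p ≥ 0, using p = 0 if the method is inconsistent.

1

b = (-23/28, -7/4, 11/7, 2)
c = (0, 5/2, 26/21, -53/35)
Ac = (0, 0, 55/14, -839/210)
Σ b_i: (-23/28)·1 + (-7/4)·1 + 11/7·1 + 2·1 = 1 ✓
b·c: (-7/4)·5/2 + 11/7·26/21 + 2·(-53/35) = -32093/5880 ≠ 1/2 ⇒ order 1.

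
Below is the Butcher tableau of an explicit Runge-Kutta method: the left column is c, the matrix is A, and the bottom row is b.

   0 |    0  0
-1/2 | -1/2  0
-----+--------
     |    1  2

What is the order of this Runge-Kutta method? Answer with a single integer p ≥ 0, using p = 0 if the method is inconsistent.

b = (1, 2)
c = (0, -1/2)
Σ b_i: 1·1 + 2·1 = 3 ≠ 1 ⇒ order 0.

0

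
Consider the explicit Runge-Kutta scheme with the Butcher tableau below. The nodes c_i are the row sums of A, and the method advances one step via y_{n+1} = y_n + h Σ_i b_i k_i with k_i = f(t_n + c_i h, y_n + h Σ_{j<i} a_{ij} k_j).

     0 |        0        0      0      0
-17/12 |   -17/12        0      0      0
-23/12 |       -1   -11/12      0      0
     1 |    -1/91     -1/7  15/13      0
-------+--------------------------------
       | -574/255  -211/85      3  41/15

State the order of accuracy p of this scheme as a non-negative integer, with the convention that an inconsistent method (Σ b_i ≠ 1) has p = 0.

b = (-574/255, -211/85, 3, 41/15)
c = (0, -17/12, -23/12, 1)
Ac = (0, 0, 187/144, -1097/546)
Σ b_i: (-574/255)·1 + (-211/85)·1 + 3·1 + 41/15·1 = 1 ✓
b·c: (-211/85)·(-17/12) + 3·(-23/12) + 41/15·1 = 1/2 ✓
b·c²: (-211/85)·289/144 + 3·529/144 + 41/15·1 = 1579/180 ≠ 1/3 ⇒ order 2.
b·Ac: 3·187/144 + 41/15·(-1097/546) = -104561/65520 ≠ 1/6

2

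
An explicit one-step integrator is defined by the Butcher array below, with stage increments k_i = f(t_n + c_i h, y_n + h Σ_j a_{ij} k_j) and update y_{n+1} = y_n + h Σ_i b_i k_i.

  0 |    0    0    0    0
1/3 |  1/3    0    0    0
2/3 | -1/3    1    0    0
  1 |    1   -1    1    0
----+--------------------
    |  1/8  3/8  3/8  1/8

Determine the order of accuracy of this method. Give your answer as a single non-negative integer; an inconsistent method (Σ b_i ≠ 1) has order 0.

4

b = (1/8, 3/8, 3/8, 1/8)
c = (0, 1/3, 2/3, 1)
Ac = (0, 0, 1/3, 1/3)
Σ b_i: 1/8·1 + 3/8·1 + 3/8·1 + 1/8·1 = 1 ✓
b·c: 3/8·1/3 + 3/8·2/3 + 1/8·1 = 1/2 ✓
b·c²: 3/8·1/9 + 3/8·4/9 + 1/8·1 = 1/3 ✓
b·Ac: 3/8·1/3 + 1/8·1/3 = 1/6 ✓
b·c³: 3/8·1/27 + 3/8·8/27 + 1/8·1 = 1/4 ✓
b·(c∘Ac): 3/8·2/9 + 1/8·1/3 = 1/8 ✓
b·Ac²: 3/8·1/9 + 1/8·1/3 = 1/12 ✓
b·A²c: 1/8·1/3 = 1/24 ✓; 4 stages ⇒ order 4.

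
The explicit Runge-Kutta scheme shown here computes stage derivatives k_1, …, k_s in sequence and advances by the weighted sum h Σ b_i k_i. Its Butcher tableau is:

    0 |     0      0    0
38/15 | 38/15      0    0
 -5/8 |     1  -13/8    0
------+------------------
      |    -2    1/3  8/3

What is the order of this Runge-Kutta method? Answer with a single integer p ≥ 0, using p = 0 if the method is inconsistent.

b = (-2, 1/3, 8/3)
c = (0, 38/15, -5/8)
Ac = (0, 0, -247/60)
Σ b_i: (-2)·1 + 1/3·1 + 8/3·1 = 1 ✓
b·c: 1/3·38/15 + 8/3·(-5/8) = -37/45 ≠ 1/2 ⇒ order 1.

1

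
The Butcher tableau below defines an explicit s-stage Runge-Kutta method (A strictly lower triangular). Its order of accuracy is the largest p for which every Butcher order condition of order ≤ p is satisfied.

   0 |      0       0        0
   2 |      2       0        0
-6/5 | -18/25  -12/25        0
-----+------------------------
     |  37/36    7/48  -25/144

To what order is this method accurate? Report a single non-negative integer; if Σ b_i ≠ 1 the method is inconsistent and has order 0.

3

b = (37/36, 7/48, -25/144)
c = (0, 2, -6/5)
Ac = (0, 0, -24/25)
Σ b_i: 37/36·1 + 7/48·1 + (-25/144)·1 = 1 ✓
b·c: 7/48·2 + (-25/144)·(-6/5) = 1/2 ✓
b·c²: 7/48·4 + (-25/144)·36/25 = 1/3 ✓
b·Ac: (-25/144)·(-24/25) = 1/6 ✓; 3 stages ⇒ order 3.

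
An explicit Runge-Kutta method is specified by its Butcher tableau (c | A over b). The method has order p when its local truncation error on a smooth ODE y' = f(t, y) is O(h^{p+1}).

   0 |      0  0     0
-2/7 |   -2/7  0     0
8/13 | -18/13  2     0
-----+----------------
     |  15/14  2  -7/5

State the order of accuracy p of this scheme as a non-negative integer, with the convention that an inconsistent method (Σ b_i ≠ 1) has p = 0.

b = (15/14, 2, -7/5)
c = (0, -2/7, 8/13)
Ac = (0, 0, -4/7)
Σ b_i: 15/14·1 + 2·1 + (-7/5)·1 = 117/70 ≠ 1 ⇒ order 0.

0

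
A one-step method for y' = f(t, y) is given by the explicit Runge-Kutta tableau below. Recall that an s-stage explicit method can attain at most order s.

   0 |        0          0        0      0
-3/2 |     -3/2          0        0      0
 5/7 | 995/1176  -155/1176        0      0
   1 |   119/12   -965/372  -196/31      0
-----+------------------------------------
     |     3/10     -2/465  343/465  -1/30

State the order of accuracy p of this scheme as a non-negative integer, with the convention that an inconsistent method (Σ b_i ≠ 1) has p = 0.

b = (3/10, -2/465, 343/465, -1/30)
c = (0, -3/2, 5/7, 1)
Ac = (0, 0, 155/784, -5/8)
Σ b_i: 3/10·1 + (-2/465)·1 + 343/465·1 + (-1/30)·1 = 1 ✓
b·c: (-2/465)·(-3/2) + 343/465·5/7 + (-1/30)·1 = 1/2 ✓
b·c²: (-2/465)·9/4 + 343/465·25/49 + (-1/30)·1 = 1/3 ✓
b·Ac: 343/465·155/784 + (-1/30)·(-5/8) = 1/6 ✓
b·c³: (-2/465)·(-27/8) + 343/465·125/343 + (-1/30)·1 = 1/4 ✓
b·(c∘Ac): 343/465·775/5488 + (-1/30)·(-5/8) = 1/8 ✓
b·Ac²: 343/465·(-465/1568) + (-1/30)·(-145/16) = 1/12 ✓
b·A²c: (-1/30)·(-5/4) = 1/24 ✓; 4 stages ⇒ order 4.

4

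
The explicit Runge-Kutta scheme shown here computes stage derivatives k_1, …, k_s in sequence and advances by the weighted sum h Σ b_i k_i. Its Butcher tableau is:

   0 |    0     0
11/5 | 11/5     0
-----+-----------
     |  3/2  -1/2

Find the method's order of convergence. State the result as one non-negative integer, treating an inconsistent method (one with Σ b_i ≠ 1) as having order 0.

b = (3/2, -1/2)
c = (0, 11/5)
Σ b_i: 3/2·1 + (-1/2)·1 = 1 ✓
b·c: (-1/2)·11/5 = -11/10 ≠ 1/2 ⇒ order 1.

1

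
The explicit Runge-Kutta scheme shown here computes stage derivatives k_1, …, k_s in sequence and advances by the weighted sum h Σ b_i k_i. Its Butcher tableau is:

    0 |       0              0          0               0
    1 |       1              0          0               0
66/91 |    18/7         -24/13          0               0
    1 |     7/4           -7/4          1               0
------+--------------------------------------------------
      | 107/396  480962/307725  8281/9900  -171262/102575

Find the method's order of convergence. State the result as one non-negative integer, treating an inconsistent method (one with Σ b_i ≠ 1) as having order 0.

b = (107/396, 480962/307725, 8281/9900, -171262/102575)
c = (0, 1, 66/91, 1)
Ac = (0, 0, -24/13, -373/364)
Σ b_i: 107/396·1 + 480962/307725·1 + 8281/9900·1 + (-171262/102575)·1 = 1 ✓
b·c: 480962/307725·1 + 8281/9900·66/91 + (-171262/102575)·1 = 1/2 ✓
b·c²: 480962/307725·1 + 8281/9900·4356/8281 + (-171262/102575)·1 = 1/3 ✓
b·Ac: 8281/9900·(-24/13) + (-171262/102575)·(-373/364) = 1/6 ✓
b·c³: 480962/307725·1 + 8281/9900·287496/753571 + (-171262/102575)·1 = 58/273 ≠ 1/4 ⇒ order 3.
b·(c∘Ac): 8281/9900·(-1584/1183) + (-171262/102575)·(-373/364) = 13/22 ≠ 1/8
b·Ac²: 8281/9900·(-24/13) + (-171262/102575)·(-40543/33124) = 101695/203658 ≠ 1/12
b·A²c: (-171262/102575)·(-24/13) = 316176/102575 ≠ 1/24

3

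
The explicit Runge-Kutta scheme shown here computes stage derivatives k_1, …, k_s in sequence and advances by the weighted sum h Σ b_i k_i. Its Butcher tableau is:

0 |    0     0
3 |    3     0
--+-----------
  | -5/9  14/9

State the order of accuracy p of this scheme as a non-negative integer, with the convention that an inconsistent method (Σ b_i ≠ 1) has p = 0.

1

b = (-5/9, 14/9)
c = (0, 3)
Σ b_i: (-5/9)·1 + 14/9·1 = 1 ✓
b·c: 14/9·3 = 14/3 ≠ 1/2 ⇒ order 1.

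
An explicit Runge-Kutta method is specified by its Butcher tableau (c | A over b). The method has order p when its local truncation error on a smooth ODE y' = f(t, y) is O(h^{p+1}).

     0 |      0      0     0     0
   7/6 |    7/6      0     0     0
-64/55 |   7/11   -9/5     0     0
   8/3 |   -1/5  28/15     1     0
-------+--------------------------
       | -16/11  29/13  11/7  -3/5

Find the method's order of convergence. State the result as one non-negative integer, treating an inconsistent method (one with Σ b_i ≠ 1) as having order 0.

b = (-16/11, 29/13, 11/7, -3/5)
c = (0, 7/6, -64/55, 8/3)
Ac = (0, 0, -21/10, 502/495)
Σ b_i: (-16/11)·1 + 29/13·1 + 11/7·1 + (-3/5)·1 = 8747/5005 ≠ 1 ⇒ order 0.

0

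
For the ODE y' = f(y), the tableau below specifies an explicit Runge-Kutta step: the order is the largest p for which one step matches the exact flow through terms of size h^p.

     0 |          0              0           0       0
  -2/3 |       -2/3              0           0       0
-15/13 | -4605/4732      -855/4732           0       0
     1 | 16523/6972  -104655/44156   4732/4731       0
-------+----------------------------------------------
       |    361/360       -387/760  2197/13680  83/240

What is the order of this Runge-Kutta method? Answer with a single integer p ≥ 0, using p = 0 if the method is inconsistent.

b = (361/360, -387/760, 2197/13680, 83/240)
c = (0, -2/3, -15/13, 1)
Ac = (0, 0, 285/2366, 495/1162)
Σ b_i: 361/360·1 + (-387/760)·1 + 2197/13680·1 + 83/240·1 = 1 ✓
b·c: (-387/760)·(-2/3) + 2197/13680·(-15/13) + 83/240·1 = 1/2 ✓
b·c²: (-387/760)·4/9 + 2197/13680·225/169 + 83/240·1 = 1/3 ✓
b·Ac: 2197/13680·285/2366 + 83/240·495/1162 = 1/6 ✓
b·c³: (-387/760)·(-8/27) + 2197/13680·(-3375/2197) + 83/240·1 = 1/4 ✓
b·(c∘Ac): 2197/13680·(-4275/30758) + 83/240·495/1162 = 1/8 ✓
b·Ac²: 2197/13680·(-95/1183) + 83/240·485/1743 = 1/12 ✓
b·A²c: 83/240·10/83 = 1/24 ✓; 4 stages ⇒ order 4.

4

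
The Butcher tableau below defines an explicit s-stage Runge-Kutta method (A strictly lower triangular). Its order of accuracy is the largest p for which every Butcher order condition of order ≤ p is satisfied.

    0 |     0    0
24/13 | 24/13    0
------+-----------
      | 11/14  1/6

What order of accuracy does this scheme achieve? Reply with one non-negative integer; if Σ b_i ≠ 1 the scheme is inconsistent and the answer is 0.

b = (11/14, 1/6)
c = (0, 24/13)
Σ b_i: 11/14·1 + 1/6·1 = 20/21 ≠ 1 ⇒ order 0.

0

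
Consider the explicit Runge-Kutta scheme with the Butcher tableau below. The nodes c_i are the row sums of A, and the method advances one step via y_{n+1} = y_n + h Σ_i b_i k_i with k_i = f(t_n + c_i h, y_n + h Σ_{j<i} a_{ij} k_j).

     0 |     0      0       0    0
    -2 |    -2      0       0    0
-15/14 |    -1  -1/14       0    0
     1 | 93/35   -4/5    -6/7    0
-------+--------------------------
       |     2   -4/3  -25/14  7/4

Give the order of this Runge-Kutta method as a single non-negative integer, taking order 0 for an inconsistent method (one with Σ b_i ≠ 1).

b = (2, -4/3, -25/14, 7/4)
c = (0, -2, -15/14, 1)
Ac = (0, 0, 1/7, 617/245)
Σ b_i: 2·1 + (-4/3)·1 + (-25/14)·1 + 7/4·1 = 53/84 ≠ 1 ⇒ order 0.

0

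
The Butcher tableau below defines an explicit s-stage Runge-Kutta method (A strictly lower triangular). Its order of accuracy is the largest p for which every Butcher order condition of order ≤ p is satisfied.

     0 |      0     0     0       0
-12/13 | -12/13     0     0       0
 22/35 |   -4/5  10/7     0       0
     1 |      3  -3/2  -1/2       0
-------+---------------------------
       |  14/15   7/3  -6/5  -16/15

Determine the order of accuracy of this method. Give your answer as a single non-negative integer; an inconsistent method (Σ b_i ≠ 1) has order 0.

b = (14/15, 7/3, -6/5, -16/15)
c = (0, -12/13, 22/35, 1)
Ac = (0, 0, -120/91, 487/455)
Σ b_i: 14/15·1 + 7/3·1 + (-6/5)·1 + (-16/15)·1 = 1 ✓
b·c: 7/3·(-12/13) + (-6/5)·22/35 + (-16/15)·1 = -27128/6825 ≠ 1/2 ⇒ order 1.

1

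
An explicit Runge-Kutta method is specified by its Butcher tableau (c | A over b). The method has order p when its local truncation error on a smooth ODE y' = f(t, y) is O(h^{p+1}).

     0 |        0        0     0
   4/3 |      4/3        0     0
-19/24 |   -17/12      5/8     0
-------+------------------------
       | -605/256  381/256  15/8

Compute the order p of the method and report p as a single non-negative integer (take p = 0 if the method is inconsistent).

b = (-605/256, 381/256, 15/8)
c = (0, 4/3, -19/24)
Ac = (0, 0, 5/6)
Σ b_i: (-605/256)·1 + 381/256·1 + 15/8·1 = 1 ✓
b·c: 381/256·4/3 + 15/8·(-19/24) = 1/2 ✓
b·c²: 381/256·16/9 + 15/8·361/576 = 5869/1536 ≠ 1/3 ⇒ order 2.
b·Ac: 15/8·5/6 = 25/16 ≠ 1/6

2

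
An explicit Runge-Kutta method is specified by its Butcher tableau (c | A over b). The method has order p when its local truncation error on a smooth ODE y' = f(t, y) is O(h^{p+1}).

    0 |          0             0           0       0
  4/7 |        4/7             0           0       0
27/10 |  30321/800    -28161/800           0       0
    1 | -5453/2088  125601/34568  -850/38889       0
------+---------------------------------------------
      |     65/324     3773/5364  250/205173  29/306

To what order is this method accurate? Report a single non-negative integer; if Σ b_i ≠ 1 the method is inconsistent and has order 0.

4

b = (65/324, 3773/5364, 250/205173, 29/306)
c = (0, 4/7, 27/10, 1)
Ac = (0, 0, -4023/200, 117/58)
Σ b_i: 65/324·1 + 3773/5364·1 + 250/205173·1 + 29/306·1 = 1 ✓
b·c: 3773/5364·4/7 + 250/205173·27/10 + 29/306·1 = 1/2 ✓
b·c²: 3773/5364·16/49 + 250/205173·729/100 + 29/306·1 = 1/3 ✓
b·Ac: 250/205173·(-4023/200) + 29/306·117/58 = 1/6 ✓
b·c³: 3773/5364·64/343 + 250/205173·19683/1000 + 29/306·1 = 1/4 ✓
b·(c∘Ac): 250/205173·(-108621/2000) + 29/306·117/58 = 1/8 ✓
b·Ac²: 250/205173·(-4023/350) + 29/306·417/406 = 1/12 ✓
b·A²c: 29/306·51/116 = 1/24 ✓; 4 stages ⇒ order 4.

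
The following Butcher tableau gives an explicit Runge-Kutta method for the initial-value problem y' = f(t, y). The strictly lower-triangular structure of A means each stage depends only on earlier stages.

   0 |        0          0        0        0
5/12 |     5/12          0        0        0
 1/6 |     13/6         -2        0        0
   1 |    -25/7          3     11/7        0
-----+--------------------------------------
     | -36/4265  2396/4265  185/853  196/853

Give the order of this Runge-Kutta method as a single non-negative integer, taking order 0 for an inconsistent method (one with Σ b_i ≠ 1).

b = (-36/4265, 2396/4265, 185/853, 196/853)
c = (0, 5/12, 1/6, 1)
Ac = (0, 0, -5/6, 127/84)
Σ b_i: (-36/4265)·1 + 2396/4265·1 + 185/853·1 + 196/853·1 = 1 ✓
b·c: 2396/4265·5/12 + 185/853·1/6 + 196/853·1 = 1/2 ✓
b·c²: 2396/4265·25/144 + 185/853·1/36 + 196/853·1 = 1/3 ✓
b·Ac: 185/853·(-5/6) + 196/853·127/84 = 1/6 ✓
b·c³: 2396/4265·125/1728 + 185/853·1/216 + 196/853·1 = 11113/40944 ≠ 1/4 ⇒ order 3.
b·(c∘Ac): 185/853·(-5/36) + 196/853·127/84 = 9743/30708 ≠ 1/8
b·Ac²: 185/853·(-25/72) + 196/853·569/1008 = 3341/61416 ≠ 1/12
b·A²c: 196/853·(-55/42) = -770/2559 ≠ 1/24

3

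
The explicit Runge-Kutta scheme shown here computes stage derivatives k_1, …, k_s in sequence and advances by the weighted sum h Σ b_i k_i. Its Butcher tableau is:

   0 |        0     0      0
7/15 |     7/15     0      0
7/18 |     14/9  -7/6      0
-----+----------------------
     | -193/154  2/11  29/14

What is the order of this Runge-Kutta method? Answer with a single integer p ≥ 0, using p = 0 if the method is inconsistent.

b = (-193/154, 2/11, 29/14)
c = (0, 7/15, 7/18)
Ac = (0, 0, -49/90)
Σ b_i: (-193/154)·1 + 2/11·1 + 29/14·1 = 1 ✓
b·c: 2/11·7/15 + 29/14·7/18 = 1763/1980 ≠ 1/2 ⇒ order 1.

1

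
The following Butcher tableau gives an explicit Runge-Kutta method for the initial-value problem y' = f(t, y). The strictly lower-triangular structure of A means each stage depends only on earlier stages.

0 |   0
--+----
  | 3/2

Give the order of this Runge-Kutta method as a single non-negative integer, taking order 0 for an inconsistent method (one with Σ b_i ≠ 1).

b = (3/2)
c = (0)
Σ b_i: 3/2·1 = 3/2 ≠ 1 ⇒ order 0.

0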